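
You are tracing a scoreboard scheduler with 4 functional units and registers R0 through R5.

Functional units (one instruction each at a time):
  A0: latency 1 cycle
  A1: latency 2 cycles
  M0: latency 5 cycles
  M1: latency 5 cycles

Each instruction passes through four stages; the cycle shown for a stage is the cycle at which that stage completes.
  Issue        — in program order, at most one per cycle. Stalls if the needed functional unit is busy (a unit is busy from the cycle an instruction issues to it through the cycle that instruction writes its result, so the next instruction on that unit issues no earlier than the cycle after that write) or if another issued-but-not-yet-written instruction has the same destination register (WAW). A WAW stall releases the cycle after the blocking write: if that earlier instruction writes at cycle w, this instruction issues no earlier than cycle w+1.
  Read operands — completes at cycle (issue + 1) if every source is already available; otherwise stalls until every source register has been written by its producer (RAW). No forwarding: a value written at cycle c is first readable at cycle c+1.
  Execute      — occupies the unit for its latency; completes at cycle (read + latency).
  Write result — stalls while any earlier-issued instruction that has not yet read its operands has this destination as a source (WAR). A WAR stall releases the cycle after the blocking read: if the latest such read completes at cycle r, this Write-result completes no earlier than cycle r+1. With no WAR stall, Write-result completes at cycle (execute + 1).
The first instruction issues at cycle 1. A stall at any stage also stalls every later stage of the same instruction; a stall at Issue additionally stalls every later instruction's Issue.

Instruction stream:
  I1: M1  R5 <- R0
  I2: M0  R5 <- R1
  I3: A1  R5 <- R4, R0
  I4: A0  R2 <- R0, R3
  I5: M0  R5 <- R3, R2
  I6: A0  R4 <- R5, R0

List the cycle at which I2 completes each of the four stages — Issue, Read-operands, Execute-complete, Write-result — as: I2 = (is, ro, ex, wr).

I2 = (9, 10, 15, 16)

  I1 | 1 | 2 | 7 | 8
  I2 | 9 | 10 | 15 | 16   WAW R5: wait I1 write@8
  I3 | 17 | 18 | 20 | 21   WAW R5: wait I2 write@16
  I4 | 18 | 19 | 20 | 21
  I5 | 22 | 23 | 28 | 29   WAW R5: wait I3 write@21
  I6 | 23 | 30 | 31 | 32   RAW R5: wait I5 write@29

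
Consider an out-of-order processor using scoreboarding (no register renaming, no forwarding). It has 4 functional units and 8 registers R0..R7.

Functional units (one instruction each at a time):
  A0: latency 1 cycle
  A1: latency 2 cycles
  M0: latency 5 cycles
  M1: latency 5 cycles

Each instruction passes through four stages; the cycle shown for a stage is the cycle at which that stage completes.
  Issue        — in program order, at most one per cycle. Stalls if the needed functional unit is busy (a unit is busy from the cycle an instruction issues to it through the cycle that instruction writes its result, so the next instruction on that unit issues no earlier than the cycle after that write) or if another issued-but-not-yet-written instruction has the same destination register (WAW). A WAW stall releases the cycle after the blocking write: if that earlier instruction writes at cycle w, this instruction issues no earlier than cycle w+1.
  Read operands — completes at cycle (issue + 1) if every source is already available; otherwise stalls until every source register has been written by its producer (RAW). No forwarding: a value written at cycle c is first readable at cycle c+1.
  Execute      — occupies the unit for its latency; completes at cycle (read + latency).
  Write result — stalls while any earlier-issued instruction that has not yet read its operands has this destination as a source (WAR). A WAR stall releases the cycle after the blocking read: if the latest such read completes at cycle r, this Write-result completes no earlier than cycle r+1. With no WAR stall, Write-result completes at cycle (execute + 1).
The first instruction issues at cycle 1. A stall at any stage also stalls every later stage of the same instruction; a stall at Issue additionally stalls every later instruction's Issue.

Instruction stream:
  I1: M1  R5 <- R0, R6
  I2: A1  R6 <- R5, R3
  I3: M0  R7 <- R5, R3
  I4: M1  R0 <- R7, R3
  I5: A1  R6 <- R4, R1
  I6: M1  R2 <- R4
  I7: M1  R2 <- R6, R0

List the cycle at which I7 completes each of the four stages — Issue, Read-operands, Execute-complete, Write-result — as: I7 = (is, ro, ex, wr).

I7 = (31, 32, 37, 38)

c1: I1 dispatched to M1
c2: I1 operands ready, I2 dispatched to A1
c3: I3 dispatched to M0
c7: I1 complete
c8: R5←I1
c9: I2 operands ready, I3 operands ready, I4 dispatched to M1
c11: I2 complete
c12: R6←I2
c13: I5 dispatched to A1
c14: I3 complete, I5 operands ready
c15: R7←I3
c16: I4 operands ready, I5 complete
c17: R6←I5
c21: I4 complete
c22: R0←I4
c23: I6 dispatched to M1
c24: I6 operands ready
c29: I6 complete
c30: R2←I6
c31: I7 dispatched to M1
c32: I7 operands ready
c37: I7 complete
c38: R2←I7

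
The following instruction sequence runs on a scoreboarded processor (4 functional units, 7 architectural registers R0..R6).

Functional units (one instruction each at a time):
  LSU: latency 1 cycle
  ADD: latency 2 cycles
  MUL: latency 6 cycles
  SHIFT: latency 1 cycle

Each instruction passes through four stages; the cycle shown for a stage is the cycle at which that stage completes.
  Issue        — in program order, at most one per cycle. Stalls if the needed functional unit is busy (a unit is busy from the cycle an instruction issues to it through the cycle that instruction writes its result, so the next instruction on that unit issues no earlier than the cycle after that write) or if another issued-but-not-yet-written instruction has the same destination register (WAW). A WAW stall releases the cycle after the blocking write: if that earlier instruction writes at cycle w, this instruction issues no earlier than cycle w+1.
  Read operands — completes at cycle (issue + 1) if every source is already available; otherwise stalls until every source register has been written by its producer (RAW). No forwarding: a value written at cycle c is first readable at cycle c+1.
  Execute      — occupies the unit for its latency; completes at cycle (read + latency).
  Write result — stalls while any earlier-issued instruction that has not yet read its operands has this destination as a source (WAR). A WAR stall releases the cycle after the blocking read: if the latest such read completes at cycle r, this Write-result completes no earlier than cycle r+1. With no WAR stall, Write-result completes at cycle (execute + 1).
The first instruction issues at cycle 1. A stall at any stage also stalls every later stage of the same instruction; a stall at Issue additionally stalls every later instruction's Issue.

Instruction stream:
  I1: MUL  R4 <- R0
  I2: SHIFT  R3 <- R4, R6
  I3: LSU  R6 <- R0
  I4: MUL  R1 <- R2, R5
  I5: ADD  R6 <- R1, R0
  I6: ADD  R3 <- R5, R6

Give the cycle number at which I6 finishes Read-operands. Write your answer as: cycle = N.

1) issue 1, read 2, done 8, write 9
2) issue 2, read 10, done 11, write 12  <RAW R4: wait I1 write@9>
3) issue 3, read 4, done 5, write 11  <WAR R6: wait I2 read@10>
4) issue 10, read 11, done 17, write 18  <struct: MUL busy until I1 writes@9>
5) issue 12, read 19, done 21, write 22  <WAW R6: wait I3 write@11 / RAW R1: wait I4 write@18>
6) issue 23, read 24, done 26, write 27  <struct: ADD busy until I5 writes@22>

cycle = 24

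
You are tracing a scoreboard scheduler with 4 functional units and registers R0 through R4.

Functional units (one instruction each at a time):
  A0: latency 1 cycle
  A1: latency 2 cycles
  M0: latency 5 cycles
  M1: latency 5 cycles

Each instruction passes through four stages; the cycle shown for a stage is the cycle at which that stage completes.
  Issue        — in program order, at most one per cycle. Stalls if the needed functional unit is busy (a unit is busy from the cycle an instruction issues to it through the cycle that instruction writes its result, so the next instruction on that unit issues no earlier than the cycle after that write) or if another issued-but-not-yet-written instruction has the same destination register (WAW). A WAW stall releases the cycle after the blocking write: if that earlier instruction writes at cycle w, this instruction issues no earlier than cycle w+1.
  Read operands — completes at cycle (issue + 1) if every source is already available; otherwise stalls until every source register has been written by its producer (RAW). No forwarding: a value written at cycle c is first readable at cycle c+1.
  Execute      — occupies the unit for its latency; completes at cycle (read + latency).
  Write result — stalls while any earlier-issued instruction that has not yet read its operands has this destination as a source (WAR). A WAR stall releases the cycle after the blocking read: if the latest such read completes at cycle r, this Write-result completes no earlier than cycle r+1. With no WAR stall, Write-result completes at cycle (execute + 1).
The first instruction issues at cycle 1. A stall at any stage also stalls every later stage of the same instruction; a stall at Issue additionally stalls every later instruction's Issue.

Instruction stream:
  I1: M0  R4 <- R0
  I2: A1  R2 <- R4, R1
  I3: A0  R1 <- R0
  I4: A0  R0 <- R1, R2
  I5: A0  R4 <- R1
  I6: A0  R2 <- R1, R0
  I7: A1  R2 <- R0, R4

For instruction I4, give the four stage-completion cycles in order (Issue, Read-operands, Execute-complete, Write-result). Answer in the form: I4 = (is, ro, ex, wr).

1) issue 1, read 2, done 7, write 8
2) issue 2, read 9, done 11, write 12  <RAW R4: wait I1 write@8>
3) issue 3, read 4, done 5, write 10  <WAR R1: wait I2 read@9>
4) issue 11, read 13, done 14, write 15  <struct: A0 busy until I3 writes@10 / RAW R2: wait I2 write@12>
5) issue 16, read 17, done 18, write 19  <struct: A0 busy until I4 writes@15>
6) issue 20, read 21, done 22, write 23  <struct: A0 busy until I5 writes@19>
7) issue 24, read 25, done 27, write 28  <WAW R2: wait I6 write@23>

I4 = (11, 13, 14, 15)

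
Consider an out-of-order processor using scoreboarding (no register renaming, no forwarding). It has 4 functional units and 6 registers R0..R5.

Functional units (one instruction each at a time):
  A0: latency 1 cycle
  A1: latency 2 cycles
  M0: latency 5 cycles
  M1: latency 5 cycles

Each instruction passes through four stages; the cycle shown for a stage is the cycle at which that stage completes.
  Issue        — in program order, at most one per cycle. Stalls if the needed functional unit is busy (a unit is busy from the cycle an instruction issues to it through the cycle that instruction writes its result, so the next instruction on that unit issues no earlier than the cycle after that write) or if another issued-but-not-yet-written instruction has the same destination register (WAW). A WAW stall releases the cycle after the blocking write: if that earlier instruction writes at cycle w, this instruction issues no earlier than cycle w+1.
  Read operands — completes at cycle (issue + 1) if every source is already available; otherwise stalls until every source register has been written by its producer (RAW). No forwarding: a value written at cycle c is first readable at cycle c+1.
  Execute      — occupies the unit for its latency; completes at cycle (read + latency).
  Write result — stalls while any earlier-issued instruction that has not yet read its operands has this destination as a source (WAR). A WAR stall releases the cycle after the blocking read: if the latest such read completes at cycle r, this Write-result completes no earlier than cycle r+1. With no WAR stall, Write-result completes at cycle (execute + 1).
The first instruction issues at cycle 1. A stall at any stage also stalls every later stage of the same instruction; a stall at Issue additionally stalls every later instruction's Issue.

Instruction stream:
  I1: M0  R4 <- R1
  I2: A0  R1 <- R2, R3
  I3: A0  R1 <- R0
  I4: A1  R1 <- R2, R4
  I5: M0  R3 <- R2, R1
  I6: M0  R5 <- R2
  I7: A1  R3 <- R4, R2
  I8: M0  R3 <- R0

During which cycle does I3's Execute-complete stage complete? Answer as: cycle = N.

I1  is:1  ro:2  ex:7  wr:8
I2  is:2  ro:3  ex:4  wr:5
I3  is:6  ro:7  ex:8  wr:9  — struct: A0 busy until I2 writes@5
I4  is:10  ro:11  ex:13  wr:14  — WAW R1: wait I3 write@9
I5  is:11  ro:15  ex:20  wr:21  — RAW R1: wait I4 write@14
I6  is:22  ro:23  ex:28  wr:29  — struct: M0 busy until I5 writes@21
I7  is:23  ro:24  ex:26  wr:27
I8  is:30  ro:31  ex:36  wr:37  — struct: M0 busy until I6 writes@29

cycle = 8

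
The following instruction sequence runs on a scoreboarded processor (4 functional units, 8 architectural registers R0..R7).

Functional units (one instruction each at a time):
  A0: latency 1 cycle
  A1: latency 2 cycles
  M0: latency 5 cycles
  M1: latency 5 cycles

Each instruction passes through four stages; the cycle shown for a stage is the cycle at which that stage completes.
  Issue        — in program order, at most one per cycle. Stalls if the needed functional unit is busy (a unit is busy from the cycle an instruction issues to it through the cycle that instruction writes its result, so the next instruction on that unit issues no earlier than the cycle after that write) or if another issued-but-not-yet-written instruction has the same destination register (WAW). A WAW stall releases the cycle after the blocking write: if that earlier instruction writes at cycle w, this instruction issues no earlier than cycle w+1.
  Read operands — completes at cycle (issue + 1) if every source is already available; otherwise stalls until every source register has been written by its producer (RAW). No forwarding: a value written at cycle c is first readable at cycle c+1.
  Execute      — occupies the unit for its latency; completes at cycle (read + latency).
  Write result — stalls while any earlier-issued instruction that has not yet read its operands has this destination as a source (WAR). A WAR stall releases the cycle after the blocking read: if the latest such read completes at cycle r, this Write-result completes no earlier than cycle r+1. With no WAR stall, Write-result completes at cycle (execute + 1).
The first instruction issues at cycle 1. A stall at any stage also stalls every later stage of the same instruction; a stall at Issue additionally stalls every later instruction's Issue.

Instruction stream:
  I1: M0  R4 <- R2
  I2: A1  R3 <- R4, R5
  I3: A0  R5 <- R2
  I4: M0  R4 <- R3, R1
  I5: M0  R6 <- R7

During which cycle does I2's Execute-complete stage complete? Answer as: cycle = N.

  I1 | 1 | 2 | 7 | 8
  I2 | 2 | 9 | 11 | 12   RAW R4: wait I1 write@8
  I3 | 3 | 4 | 5 | 10   WAR R5: wait I2 read@9
  I4 | 9 | 13 | 18 | 19   struct: M0 busy until I1 writes@8 · RAW R3: wait I2 write@12
  I5 | 20 | 21 | 26 | 27   struct: M0 busy until I4 writes@19

cycle = 11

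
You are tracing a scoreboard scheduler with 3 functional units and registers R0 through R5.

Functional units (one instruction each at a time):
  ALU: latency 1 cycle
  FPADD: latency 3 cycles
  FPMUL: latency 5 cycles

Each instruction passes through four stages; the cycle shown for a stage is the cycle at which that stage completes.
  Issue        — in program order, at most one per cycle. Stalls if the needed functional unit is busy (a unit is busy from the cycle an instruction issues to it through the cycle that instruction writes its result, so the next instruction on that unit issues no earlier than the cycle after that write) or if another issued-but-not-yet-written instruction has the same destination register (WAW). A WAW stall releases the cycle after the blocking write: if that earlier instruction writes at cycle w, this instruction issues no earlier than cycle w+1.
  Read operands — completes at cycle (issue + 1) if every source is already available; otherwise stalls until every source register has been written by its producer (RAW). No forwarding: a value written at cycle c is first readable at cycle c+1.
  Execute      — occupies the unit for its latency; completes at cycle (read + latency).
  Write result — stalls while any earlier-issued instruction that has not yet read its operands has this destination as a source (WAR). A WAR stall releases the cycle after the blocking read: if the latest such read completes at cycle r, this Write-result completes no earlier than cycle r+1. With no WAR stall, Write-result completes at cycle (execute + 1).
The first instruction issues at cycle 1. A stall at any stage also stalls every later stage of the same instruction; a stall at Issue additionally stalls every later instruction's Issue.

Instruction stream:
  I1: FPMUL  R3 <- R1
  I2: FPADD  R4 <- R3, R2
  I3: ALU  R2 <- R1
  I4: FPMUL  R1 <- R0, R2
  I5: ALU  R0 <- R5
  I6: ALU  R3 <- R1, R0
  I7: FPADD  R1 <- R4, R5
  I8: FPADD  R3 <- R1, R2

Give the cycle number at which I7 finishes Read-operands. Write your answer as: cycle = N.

cycle = 19

[1] I1→FPMUL
[2] I1 RO, I2→FPADD
[3] I3→ALU
[4] I3 RO
[5] I3 EX
[7] I1 EX
[8] I1 WR R3
[9] I2 RO, I4→FPMUL
[10] I3 WR R2
[11] I4 RO, I5→ALU
[12] I2 EX, I5 RO
[13] I2 WR R4, I5 EX
[14] I5 WR R0
[15] I6→ALU
[16] I4 EX
[17] I4 WR R1
[18] I6 RO, I7→FPADD
[19] I6 EX, I7 RO
[20] I6 WR R3
[22] I7 EX
[23] I7 WR R1
[24] I8→FPADD
[25] I8 RO
[28] I8 EX
[29] I8 WR R3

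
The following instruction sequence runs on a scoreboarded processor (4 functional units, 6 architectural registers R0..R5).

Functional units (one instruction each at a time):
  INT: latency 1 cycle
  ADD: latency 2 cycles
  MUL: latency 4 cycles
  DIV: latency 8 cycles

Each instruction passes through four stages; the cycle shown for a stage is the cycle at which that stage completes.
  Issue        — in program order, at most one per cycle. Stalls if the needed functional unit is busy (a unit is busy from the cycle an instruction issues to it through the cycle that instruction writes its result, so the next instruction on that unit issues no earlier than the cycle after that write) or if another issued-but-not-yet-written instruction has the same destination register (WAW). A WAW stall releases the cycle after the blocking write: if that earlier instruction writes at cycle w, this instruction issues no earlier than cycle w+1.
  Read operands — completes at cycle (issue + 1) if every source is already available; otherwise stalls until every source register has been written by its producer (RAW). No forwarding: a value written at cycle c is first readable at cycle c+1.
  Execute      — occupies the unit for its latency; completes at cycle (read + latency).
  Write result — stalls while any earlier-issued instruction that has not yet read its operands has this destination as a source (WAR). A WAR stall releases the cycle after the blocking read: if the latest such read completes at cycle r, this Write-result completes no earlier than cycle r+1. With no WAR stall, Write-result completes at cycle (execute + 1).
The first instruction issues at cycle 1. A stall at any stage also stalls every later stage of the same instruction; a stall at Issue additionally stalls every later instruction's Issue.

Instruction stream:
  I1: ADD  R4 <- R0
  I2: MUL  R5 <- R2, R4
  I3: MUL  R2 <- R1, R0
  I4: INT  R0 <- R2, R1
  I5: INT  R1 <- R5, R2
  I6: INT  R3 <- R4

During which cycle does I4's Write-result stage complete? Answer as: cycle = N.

cycle = 21

cycle 1: I1→ADD
cycle 2: I1 RO, I2→MUL
cycle 4: I1 EX
cycle 5: I1 WR R4
cycle 6: I2 RO
cycle 10: I2 EX
cycle 11: I2 WR R5
cycle 12: I3→MUL
cycle 13: I3 RO, I4→INT
cycle 17: I3 EX
cycle 18: I3 WR R2
cycle 19: I4 RO
cycle 20: I4 EX
cycle 21: I4 WR R0
cycle 22: I5→INT
cycle 23: I5 RO
cycle 24: I5 EX
cycle 25: I5 WR R1
cycle 26: I6→INT
cycle 27: I6 RO
cycle 28: I6 EX
cycle 29: I6 WR R3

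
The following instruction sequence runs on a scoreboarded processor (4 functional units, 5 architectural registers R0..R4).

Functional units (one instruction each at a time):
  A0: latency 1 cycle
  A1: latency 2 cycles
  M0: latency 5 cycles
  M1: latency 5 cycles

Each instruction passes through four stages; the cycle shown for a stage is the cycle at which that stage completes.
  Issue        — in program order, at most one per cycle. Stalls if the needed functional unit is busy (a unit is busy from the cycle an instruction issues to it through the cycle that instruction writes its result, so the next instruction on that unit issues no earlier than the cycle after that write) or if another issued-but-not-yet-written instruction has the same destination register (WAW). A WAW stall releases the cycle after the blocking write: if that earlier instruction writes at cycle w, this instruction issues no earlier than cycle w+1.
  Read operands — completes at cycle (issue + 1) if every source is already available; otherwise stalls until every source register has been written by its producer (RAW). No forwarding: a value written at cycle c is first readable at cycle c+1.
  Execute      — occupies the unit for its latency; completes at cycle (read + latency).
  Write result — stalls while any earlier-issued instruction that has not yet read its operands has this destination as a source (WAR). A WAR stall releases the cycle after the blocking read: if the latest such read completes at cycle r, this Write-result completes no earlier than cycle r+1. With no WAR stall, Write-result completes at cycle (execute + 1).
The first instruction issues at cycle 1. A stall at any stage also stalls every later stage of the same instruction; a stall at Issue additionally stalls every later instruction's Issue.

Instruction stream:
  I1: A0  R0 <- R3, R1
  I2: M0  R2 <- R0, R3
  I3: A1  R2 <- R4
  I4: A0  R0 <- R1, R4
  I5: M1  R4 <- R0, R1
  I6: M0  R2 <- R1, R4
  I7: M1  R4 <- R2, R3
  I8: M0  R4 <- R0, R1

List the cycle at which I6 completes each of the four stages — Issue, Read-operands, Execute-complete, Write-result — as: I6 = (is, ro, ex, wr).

I6 = (17, 24, 29, 30)

[1] issue I1 (A0)
[2] I1 read-ops | issue I2 (M0)
[3] I1 finished on A0
[4] I1→R0
[5] I2 read-ops
[10] I2 finished on M0
[11] I2→R2
[12] issue I3 (A1)
[13] I3 read-ops | issue I4 (A0)
[14] I4 read-ops | issue I5 (M1)
[15] I3 finished on A1 | I4 finished on A0
[16] I3→R2 | I4→R0
[17] I5 read-ops | issue I6 (M0)
[22] I5 finished on M1
[23] I5→R4
[24] I6 read-ops | issue I7 (M1)
[29] I6 finished on M0
[30] I6→R2
[31] I7 read-ops
[36] I7 finished on M1
[37] I7→R4
[38] issue I8 (M0)
[39] I8 read-ops
[44] I8 finished on M0
[45] I8→R4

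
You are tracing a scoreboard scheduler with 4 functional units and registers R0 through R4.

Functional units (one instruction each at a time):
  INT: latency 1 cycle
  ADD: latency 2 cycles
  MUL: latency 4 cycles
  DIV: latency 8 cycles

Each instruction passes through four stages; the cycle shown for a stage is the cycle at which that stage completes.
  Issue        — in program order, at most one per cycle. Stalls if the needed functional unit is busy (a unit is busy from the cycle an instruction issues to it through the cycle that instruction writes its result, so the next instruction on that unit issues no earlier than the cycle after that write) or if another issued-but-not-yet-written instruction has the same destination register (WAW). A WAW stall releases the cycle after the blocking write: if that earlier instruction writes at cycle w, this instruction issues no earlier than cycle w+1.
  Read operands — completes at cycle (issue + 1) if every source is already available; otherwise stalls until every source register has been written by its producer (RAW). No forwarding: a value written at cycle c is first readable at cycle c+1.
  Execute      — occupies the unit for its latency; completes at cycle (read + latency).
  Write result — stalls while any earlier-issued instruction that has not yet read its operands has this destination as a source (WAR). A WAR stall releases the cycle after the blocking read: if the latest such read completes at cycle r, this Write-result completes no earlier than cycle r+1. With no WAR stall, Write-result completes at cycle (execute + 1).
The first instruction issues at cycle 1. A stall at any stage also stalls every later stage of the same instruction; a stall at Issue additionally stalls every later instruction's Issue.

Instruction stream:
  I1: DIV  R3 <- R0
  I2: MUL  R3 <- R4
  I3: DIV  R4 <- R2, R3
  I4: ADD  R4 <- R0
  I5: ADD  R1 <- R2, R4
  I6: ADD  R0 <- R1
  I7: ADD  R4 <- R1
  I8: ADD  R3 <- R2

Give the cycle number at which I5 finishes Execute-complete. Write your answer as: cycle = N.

cycle = 37

[1] I1 dispatched to DIV
[2] I1 operands ready
[10] I1 complete
[11] R3←I1
[12] I2 dispatched to MUL
[13] I2 operands ready | I3 dispatched to DIV
[17] I2 complete
[18] R3←I2
[19] I3 operands ready
[27] I3 complete
[28] R4←I3
[29] I4 dispatched to ADD
[30] I4 operands ready
[32] I4 complete
[33] R4←I4
[34] I5 dispatched to ADD
[35] I5 operands ready
[37] I5 complete
[38] R1←I5
[39] I6 dispatched to ADD
[40] I6 operands ready
[42] I6 complete
[43] R0←I6
[44] I7 dispatched to ADD
[45] I7 operands ready
[47] I7 complete
[48] R4←I7
[49] I8 dispatched to ADD
[50] I8 operands ready
[52] I8 complete
[53] R3←I8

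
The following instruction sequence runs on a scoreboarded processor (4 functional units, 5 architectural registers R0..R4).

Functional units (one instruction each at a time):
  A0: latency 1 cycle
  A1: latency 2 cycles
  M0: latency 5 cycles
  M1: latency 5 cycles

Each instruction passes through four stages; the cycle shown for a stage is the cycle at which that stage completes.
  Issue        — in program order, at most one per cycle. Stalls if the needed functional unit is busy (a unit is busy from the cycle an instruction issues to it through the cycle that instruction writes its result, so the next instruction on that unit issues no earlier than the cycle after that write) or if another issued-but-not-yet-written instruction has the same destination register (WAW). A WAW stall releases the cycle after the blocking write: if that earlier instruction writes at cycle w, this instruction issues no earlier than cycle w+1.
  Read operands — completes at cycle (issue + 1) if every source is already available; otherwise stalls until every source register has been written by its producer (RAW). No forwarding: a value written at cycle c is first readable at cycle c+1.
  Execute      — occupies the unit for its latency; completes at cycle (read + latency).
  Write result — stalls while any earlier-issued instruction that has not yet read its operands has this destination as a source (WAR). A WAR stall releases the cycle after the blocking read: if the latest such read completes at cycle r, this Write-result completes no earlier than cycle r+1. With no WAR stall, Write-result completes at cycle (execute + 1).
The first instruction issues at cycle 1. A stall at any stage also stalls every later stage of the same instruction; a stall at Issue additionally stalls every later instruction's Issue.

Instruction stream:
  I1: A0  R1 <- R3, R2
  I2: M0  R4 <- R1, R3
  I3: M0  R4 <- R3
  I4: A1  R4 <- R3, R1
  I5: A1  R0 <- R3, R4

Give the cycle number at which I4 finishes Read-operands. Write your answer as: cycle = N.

cycle = 21

1) issue 1, read 2, done 3, write 4
2) issue 2, read 5, done 10, write 11  <RAW R1: wait I1 write@4>
3) issue 12, read 13, done 18, write 19  <struct: M0 busy until I2 writes@11>
4) issue 20, read 21, done 23, write 24  <WAW R4: wait I3 write@19>
5) issue 25, read 26, done 28, write 29  <struct: A1 busy until I4 writes@24>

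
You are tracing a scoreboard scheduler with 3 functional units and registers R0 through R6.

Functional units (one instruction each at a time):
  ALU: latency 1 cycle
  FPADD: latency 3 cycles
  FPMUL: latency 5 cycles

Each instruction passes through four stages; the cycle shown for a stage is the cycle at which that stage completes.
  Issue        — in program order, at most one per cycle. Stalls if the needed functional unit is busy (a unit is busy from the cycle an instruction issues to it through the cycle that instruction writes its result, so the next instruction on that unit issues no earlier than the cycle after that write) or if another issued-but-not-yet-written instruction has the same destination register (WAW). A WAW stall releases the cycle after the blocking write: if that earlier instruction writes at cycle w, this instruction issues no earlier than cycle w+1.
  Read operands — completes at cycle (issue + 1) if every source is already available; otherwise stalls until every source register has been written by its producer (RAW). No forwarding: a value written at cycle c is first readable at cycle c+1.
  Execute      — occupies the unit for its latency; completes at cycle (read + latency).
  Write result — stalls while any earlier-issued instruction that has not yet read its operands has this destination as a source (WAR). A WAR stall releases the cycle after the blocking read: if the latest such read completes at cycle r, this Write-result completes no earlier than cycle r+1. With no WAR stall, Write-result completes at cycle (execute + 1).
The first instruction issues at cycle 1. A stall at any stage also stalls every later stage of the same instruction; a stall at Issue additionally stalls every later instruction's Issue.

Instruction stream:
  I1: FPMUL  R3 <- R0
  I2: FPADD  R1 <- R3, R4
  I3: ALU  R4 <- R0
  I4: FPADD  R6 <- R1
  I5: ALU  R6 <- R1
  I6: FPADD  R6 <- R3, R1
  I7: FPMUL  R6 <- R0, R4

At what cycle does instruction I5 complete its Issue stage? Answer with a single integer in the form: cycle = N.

I1 -> (1, 2, 7, 8)
I2 -> (2, 9, 12, 13)  // RAW R3: wait I1 write@8
I3 -> (3, 4, 5, 10)  // WAR R4: wait I2 read@9
I4 -> (14, 15, 18, 19)  // struct: FPADD busy until I2 writes@13
I5 -> (20, 21, 22, 23)  // WAW R6: wait I4 write@19
I6 -> (24, 25, 28, 29)  // WAW R6: wait I5 write@23
I7 -> (30, 31, 36, 37)  // WAW R6: wait I6 write@29

cycle = 20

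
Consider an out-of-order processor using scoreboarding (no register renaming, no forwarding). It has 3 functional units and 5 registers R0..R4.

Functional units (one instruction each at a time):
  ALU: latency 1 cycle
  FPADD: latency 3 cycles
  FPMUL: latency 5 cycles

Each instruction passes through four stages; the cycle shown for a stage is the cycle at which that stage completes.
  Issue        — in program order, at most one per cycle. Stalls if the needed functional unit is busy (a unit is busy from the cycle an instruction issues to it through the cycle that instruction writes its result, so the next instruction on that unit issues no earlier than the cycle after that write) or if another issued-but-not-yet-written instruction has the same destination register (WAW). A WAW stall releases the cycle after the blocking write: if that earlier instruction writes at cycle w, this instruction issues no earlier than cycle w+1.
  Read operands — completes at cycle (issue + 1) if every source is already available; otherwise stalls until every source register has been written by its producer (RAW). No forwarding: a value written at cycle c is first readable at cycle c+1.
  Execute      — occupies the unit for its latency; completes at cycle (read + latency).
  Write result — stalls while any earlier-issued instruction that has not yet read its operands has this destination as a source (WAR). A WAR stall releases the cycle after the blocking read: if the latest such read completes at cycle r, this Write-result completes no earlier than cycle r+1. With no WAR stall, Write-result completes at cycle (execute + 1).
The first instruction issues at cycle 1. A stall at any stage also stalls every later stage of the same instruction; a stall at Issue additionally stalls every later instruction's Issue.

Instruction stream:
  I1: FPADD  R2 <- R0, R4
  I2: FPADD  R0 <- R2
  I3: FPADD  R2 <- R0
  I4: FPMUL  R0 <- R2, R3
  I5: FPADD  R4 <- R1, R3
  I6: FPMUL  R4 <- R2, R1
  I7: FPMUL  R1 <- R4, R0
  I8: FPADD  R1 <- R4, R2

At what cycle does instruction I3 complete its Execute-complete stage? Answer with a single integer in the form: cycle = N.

  I1 | 1 | 2 | 5 | 6
  I2 | 7 | 8 | 11 | 12   struct: FPADD busy until I1 writes@6
  I3 | 13 | 14 | 17 | 18   struct: FPADD busy until I2 writes@12
  I4 | 14 | 19 | 24 | 25   RAW R2: wait I3 write@18
  I5 | 19 | 20 | 23 | 24   struct: FPADD busy until I3 writes@18
  I6 | 26 | 27 | 32 | 33   struct: FPMUL busy until I4 writes@25
  I7 | 34 | 35 | 40 | 41   struct: FPMUL busy until I6 writes@33
  I8 | 42 | 43 | 46 | 47   WAW R1: wait I7 write@41

cycle = 17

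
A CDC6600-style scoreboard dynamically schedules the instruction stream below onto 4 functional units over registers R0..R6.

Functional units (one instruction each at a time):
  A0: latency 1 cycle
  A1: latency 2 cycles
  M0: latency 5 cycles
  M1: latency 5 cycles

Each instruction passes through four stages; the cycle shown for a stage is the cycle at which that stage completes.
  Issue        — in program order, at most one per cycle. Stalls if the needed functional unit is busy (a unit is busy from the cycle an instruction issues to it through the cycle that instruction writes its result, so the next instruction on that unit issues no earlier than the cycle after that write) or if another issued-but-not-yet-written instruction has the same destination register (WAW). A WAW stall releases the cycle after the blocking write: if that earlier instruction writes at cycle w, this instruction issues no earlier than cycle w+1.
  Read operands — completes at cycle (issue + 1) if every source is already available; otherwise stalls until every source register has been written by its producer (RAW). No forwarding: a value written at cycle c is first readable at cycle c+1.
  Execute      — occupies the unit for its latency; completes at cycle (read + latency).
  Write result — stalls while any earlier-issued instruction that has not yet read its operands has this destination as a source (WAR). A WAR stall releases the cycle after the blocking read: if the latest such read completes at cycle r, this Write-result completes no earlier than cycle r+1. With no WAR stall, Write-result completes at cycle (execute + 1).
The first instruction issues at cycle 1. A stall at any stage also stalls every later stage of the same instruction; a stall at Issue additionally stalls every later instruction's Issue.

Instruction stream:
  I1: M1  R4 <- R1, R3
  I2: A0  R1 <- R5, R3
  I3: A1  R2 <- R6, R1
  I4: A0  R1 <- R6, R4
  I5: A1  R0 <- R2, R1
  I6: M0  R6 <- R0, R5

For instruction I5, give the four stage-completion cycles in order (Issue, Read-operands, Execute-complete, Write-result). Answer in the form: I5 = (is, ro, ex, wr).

t=1  I1 issues→M1
t=2  I1 reads, I2 issues→A0
t=3  I2 reads, I3 issues→A1
t=4  I2 exec-done
t=5  I2 writes R1
t=6  I3 reads, I4 issues→A0
t=7  I1 exec-done
t=8  I1 writes R4, I3 exec-done
t=9  I3 writes R2, I4 reads
t=10  I4 exec-done, I5 issues→A1
t=11  I4 writes R1, I6 issues→M0
t=12  I5 reads
t=14  I5 exec-done
t=15  I5 writes R0
t=16  I6 reads
t=21  I6 exec-done
t=22  I6 writes R6

I5 = (10, 12, 14, 15)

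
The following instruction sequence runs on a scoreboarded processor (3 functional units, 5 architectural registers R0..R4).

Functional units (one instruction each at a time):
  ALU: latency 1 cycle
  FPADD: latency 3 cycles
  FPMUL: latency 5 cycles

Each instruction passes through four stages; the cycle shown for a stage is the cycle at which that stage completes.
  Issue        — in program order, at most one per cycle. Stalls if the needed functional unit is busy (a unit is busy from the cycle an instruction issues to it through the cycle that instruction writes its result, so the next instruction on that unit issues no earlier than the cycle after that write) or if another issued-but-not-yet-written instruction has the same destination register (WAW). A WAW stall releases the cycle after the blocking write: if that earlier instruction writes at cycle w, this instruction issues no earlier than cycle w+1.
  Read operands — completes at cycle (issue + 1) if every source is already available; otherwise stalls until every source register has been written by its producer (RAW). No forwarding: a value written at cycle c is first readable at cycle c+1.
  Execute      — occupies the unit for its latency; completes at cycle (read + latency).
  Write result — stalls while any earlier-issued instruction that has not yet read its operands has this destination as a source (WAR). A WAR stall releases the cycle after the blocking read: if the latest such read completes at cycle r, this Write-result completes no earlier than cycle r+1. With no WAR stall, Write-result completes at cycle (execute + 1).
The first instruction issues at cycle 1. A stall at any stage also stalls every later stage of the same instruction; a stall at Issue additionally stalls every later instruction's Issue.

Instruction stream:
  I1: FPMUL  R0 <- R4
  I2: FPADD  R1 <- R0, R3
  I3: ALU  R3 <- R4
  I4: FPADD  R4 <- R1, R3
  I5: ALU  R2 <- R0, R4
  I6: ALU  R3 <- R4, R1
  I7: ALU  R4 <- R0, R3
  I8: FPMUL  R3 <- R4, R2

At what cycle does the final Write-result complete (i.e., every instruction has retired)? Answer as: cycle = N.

cycle = 37

[1] issue I1 (FPMUL)
[2] I1 read-ops · issue I2 (FPADD)
[3] issue I3 (ALU)
[4] I3 read-ops
[5] I3 finished on ALU
[7] I1 finished on FPMUL
[8] I1→R0
[9] I2 read-ops
[10] I3→R3
[12] I2 finished on FPADD
[13] I2→R1
[14] issue I4 (FPADD)
[15] I4 read-ops · issue I5 (ALU)
[18] I4 finished on FPADD
[19] I4→R4
[20] I5 read-ops
[21] I5 finished on ALU
[22] I5→R2
[23] issue I6 (ALU)
[24] I6 read-ops
[25] I6 finished on ALU
[26] I6→R3
[27] issue I7 (ALU)
[28] I7 read-ops · issue I8 (FPMUL)
[29] I7 finished on ALU
[30] I7→R4
[31] I8 read-ops
[36] I8 finished on FPMUL
[37] I8→R3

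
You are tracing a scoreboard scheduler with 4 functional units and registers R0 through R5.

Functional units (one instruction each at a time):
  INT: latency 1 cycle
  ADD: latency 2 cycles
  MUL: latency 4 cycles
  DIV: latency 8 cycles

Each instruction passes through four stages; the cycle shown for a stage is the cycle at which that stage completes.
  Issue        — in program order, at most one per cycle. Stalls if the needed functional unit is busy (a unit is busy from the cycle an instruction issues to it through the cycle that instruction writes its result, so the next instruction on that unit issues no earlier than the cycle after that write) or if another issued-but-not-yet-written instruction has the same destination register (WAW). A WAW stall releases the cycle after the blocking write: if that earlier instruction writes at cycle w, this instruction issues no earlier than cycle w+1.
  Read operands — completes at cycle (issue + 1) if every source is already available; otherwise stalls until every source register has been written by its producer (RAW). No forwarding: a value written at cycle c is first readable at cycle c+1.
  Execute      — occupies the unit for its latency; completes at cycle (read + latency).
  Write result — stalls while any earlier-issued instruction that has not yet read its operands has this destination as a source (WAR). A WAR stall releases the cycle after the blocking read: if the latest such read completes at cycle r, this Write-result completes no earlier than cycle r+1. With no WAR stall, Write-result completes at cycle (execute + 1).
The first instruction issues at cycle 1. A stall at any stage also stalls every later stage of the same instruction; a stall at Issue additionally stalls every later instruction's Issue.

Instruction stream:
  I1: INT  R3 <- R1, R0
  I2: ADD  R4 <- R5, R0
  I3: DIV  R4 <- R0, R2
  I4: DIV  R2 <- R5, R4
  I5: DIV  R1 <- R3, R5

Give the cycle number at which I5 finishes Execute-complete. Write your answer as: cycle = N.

cycle = 38

I1 -> (1, 2, 3, 4)
I2 -> (2, 3, 5, 6)
I3 -> (7, 8, 16, 17)  // WAW R4: wait I2 write@6
I4 -> (18, 19, 27, 28)  // struct: DIV busy until I3 writes@17
I5 -> (29, 30, 38, 39)  // struct: DIV busy until I4 writes@28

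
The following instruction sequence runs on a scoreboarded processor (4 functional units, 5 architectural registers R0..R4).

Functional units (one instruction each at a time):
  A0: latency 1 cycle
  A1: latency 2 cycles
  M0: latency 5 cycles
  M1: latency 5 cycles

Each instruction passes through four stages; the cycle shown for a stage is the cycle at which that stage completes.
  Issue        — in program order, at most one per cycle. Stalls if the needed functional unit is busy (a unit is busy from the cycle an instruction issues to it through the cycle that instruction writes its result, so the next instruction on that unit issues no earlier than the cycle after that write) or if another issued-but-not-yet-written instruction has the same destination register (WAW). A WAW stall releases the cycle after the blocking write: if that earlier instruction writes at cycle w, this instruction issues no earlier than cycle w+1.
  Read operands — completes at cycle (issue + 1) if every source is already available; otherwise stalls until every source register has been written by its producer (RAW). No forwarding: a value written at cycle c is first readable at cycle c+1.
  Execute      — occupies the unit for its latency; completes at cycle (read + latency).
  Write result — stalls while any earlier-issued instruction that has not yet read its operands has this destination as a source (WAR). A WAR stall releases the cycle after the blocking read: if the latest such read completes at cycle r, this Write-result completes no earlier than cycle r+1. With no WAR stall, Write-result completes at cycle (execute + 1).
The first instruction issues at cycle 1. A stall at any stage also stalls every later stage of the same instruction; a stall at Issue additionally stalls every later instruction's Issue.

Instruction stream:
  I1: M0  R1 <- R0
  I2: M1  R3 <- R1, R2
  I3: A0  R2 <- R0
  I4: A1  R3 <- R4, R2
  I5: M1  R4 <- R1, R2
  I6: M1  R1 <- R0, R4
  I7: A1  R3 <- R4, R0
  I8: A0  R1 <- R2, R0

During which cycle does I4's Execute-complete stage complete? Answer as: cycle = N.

cycle = 19

[1] I1 issues→M0
[2] I1 reads | I2 issues→M1
[3] I3 issues→A0
[4] I3 reads
[5] I3 exec-done
[7] I1 exec-done
[8] I1 writes R1
[9] I2 reads
[10] I3 writes R2
[14] I2 exec-done
[15] I2 writes R3
[16] I4 issues→A1
[17] I4 reads | I5 issues→M1
[18] I5 reads
[19] I4 exec-done
[20] I4 writes R3
[23] I5 exec-done
[24] I5 writes R4
[25] I6 issues→M1
[26] I6 reads | I7 issues→A1
[27] I7 reads
[29] I7 exec-done
[30] I7 writes R3
[31] I6 exec-done
[32] I6 writes R1
[33] I8 issues→A0
[34] I8 reads
[35] I8 exec-done
[36] I8 writes R1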